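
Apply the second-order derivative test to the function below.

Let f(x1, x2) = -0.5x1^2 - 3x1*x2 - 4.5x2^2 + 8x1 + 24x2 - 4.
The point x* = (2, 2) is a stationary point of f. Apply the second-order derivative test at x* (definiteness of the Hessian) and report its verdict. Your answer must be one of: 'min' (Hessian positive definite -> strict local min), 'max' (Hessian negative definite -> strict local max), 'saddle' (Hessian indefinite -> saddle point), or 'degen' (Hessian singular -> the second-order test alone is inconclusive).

Compute the Hessian H = grad^2 f:
  H = [[-1, -3], [-3, -9]]
Verify stationarity: grad f(x*) = H x* + g = (0, 0).
Eigenvalues of H: -10, 0.
H has a zero eigenvalue (singular; negative semidefinite but not definite), so H is neither positive definite, negative definite, nor indefinite. The second-order test alone is inconclusive -> degen.
(Indeed, f is constant along the null direction of H through x*, so x* is not a strict local extremum.)

degen


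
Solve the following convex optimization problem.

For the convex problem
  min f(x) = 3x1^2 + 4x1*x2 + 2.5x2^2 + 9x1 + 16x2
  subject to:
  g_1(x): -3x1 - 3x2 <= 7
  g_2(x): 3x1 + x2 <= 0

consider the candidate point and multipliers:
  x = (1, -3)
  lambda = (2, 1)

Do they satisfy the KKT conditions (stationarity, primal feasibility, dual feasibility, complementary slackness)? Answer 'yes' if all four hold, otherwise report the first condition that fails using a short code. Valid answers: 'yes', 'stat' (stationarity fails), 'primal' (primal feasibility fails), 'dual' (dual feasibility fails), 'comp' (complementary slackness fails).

Gradient of f: grad f(x) = Q x + c = (3, 5)
Constraint values g_i(x) = a_i^T x - b_i:
  g_1((1, -3)) = -1
  g_2((1, -3)) = 0
Stationarity residual: grad f(x) + sum_i lambda_i a_i = (0, 0)
  -> stationarity OK
Primal feasibility (all g_i <= 0): OK
Dual feasibility (all lambda_i >= 0): OK
Complementary slackness (lambda_i * g_i(x) = 0 for all i): FAILS

Verdict: the first failing condition is complementary_slackness -> comp.

comp


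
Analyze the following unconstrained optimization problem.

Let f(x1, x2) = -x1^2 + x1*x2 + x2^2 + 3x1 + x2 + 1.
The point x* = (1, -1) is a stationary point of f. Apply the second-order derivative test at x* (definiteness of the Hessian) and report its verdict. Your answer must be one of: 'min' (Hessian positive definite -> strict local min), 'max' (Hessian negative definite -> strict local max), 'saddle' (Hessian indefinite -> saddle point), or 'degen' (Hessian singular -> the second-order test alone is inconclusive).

Compute the Hessian H = grad^2 f:
  H = [[-2, 1], [1, 2]]
Verify stationarity: grad f(x*) = H x* + g = (0, 0).
Eigenvalues of H: -2.2361, 2.2361.
Eigenvalues have mixed signs, so H is indefinite -> x* is a saddle point.

saddle


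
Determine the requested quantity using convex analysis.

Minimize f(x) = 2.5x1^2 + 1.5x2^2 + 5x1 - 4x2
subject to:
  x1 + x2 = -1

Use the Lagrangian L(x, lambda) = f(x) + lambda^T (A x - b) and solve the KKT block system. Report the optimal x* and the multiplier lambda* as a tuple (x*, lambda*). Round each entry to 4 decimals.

Form the Lagrangian:
  L(x, lambda) = (1/2) x^T Q x + c^T x + lambda^T (A x - b)
Stationarity (grad_x L = 0): Q x + c + A^T lambda = 0.
Primal feasibility: A x = b.

This gives the KKT block system:
  [ Q   A^T ] [ x     ]   [-c ]
  [ A    0  ] [ lambda ] = [ b ]

Solving the linear system:
  x*      = (-1.5, 0.5)
  lambda* = (2.5)
  f(x*)   = -3.5

x* = (-1.5, 0.5), lambda* = (2.5)


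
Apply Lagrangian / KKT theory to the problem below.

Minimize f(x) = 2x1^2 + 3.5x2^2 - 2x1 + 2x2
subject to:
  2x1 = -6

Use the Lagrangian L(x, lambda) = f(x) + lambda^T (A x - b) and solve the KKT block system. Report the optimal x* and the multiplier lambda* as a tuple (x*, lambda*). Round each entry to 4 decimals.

Form the Lagrangian:
  L(x, lambda) = (1/2) x^T Q x + c^T x + lambda^T (A x - b)
Stationarity (grad_x L = 0): Q x + c + A^T lambda = 0.
Primal feasibility: A x = b.

This gives the KKT block system:
  [ Q   A^T ] [ x     ]   [-c ]
  [ A    0  ] [ lambda ] = [ b ]

Solving the linear system:
  x*      = (-3, -0.2857)
  lambda* = (7)
  f(x*)   = 23.7143

x* = (-3, -0.2857), lambda* = (7)


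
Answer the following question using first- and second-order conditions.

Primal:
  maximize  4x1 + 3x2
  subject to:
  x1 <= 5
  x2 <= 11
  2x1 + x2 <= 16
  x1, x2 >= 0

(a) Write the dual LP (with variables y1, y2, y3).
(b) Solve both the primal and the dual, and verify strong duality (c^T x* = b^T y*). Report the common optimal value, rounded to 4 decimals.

The standard primal-dual pair for 'max c^T x s.t. A x <= b, x >= 0' is:
  Dual:  min b^T y  s.t.  A^T y >= c,  y >= 0.

So the dual LP is:
  minimize  5y1 + 11y2 + 16y3
  subject to:
    y1 + 2y3 >= 4
    y2 + y3 >= 3
    y1, y2, y3 >= 0

Solving the primal: x* = (2.5, 11).
  primal value c^T x* = 43.
Solving the dual: y* = (0, 1, 2).
  dual value b^T y* = 43.
Strong duality: c^T x* = b^T y*. Confirmed.

43


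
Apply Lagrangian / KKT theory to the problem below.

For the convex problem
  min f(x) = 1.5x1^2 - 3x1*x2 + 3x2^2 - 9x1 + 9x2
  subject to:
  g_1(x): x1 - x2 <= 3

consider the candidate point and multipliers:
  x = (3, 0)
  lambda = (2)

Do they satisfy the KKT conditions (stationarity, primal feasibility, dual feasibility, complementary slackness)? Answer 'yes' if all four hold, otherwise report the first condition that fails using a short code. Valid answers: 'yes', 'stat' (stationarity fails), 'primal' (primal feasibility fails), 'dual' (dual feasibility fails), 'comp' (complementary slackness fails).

Gradient of f: grad f(x) = Q x + c = (0, 0)
Constraint values g_i(x) = a_i^T x - b_i:
  g_1((3, 0)) = 0
Stationarity residual: grad f(x) + sum_i lambda_i a_i = (2, -2)
  -> stationarity FAILS
Primal feasibility (all g_i <= 0): OK
Dual feasibility (all lambda_i >= 0): OK
Complementary slackness (lambda_i * g_i(x) = 0 for all i): OK

Verdict: the first failing condition is stationarity -> stat.

stat


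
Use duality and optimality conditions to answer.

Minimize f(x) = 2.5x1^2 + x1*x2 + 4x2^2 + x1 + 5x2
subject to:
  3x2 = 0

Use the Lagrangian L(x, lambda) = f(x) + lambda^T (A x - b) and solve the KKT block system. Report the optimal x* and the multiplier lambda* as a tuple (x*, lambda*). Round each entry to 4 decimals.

Form the Lagrangian:
  L(x, lambda) = (1/2) x^T Q x + c^T x + lambda^T (A x - b)
Stationarity (grad_x L = 0): Q x + c + A^T lambda = 0.
Primal feasibility: A x = b.

This gives the KKT block system:
  [ Q   A^T ] [ x     ]   [-c ]
  [ A    0  ] [ lambda ] = [ b ]

Solving the linear system:
  x*      = (-0.2, 0)
  lambda* = (-1.6)
  f(x*)   = -0.1

x* = (-0.2, 0), lambda* = (-1.6)


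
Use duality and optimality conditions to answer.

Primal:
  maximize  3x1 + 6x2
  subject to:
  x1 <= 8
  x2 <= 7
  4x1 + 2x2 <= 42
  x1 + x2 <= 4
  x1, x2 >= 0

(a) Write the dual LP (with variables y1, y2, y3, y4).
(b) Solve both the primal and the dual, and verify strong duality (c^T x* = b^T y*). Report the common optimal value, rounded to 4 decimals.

The standard primal-dual pair for 'max c^T x s.t. A x <= b, x >= 0' is:
  Dual:  min b^T y  s.t.  A^T y >= c,  y >= 0.

So the dual LP is:
  minimize  8y1 + 7y2 + 42y3 + 4y4
  subject to:
    y1 + 4y3 + y4 >= 3
    y2 + 2y3 + y4 >= 6
    y1, y2, y3, y4 >= 0

Solving the primal: x* = (0, 4).
  primal value c^T x* = 24.
Solving the dual: y* = (0, 0, 0, 6).
  dual value b^T y* = 24.
Strong duality: c^T x* = b^T y*. Confirmed.

24


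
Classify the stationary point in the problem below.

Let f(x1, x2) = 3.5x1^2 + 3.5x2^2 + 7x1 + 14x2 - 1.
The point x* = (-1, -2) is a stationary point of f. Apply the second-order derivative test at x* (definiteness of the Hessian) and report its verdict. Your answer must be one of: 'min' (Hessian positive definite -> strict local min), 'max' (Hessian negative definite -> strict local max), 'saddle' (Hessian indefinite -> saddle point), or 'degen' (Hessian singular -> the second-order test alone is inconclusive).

Compute the Hessian H = grad^2 f:
  H = [[7, 0], [0, 7]]
Verify stationarity: grad f(x*) = H x* + g = (0, 0).
Eigenvalues of H: 7, 7.
Both eigenvalues > 0, so H is positive definite -> x* is a strict local min.

min


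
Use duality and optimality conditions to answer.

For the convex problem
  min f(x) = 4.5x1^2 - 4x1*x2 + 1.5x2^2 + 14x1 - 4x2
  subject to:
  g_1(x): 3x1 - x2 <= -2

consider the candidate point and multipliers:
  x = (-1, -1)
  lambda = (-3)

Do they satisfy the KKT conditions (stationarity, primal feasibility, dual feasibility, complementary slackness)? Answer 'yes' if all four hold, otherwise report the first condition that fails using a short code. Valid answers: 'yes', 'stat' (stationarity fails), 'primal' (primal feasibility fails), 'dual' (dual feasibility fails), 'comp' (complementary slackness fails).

Gradient of f: grad f(x) = Q x + c = (9, -3)
Constraint values g_i(x) = a_i^T x - b_i:
  g_1((-1, -1)) = 0
Stationarity residual: grad f(x) + sum_i lambda_i a_i = (0, 0)
  -> stationarity OK
Primal feasibility (all g_i <= 0): OK
Dual feasibility (all lambda_i >= 0): FAILS
Complementary slackness (lambda_i * g_i(x) = 0 for all i): OK

Verdict: the first failing condition is dual_feasibility -> dual.

dual


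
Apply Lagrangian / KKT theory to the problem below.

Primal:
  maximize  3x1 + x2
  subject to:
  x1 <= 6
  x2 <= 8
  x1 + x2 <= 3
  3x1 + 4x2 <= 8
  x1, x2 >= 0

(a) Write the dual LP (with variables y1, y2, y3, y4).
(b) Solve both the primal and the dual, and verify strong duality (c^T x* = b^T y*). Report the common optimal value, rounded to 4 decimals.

The standard primal-dual pair for 'max c^T x s.t. A x <= b, x >= 0' is:
  Dual:  min b^T y  s.t.  A^T y >= c,  y >= 0.

So the dual LP is:
  minimize  6y1 + 8y2 + 3y3 + 8y4
  subject to:
    y1 + y3 + 3y4 >= 3
    y2 + y3 + 4y4 >= 1
    y1, y2, y3, y4 >= 0

Solving the primal: x* = (2.6667, 0).
  primal value c^T x* = 8.
Solving the dual: y* = (0, 0, 0, 1).
  dual value b^T y* = 8.
Strong duality: c^T x* = b^T y*. Confirmed.

8


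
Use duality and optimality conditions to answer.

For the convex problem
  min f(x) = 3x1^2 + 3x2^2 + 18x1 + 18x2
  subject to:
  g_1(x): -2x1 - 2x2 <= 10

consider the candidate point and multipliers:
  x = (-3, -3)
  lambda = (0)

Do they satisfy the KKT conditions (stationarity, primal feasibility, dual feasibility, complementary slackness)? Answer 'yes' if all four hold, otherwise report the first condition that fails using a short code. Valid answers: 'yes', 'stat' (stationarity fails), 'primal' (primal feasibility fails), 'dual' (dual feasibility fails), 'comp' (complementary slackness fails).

Gradient of f: grad f(x) = Q x + c = (0, 0)
Constraint values g_i(x) = a_i^T x - b_i:
  g_1((-3, -3)) = 2
Stationarity residual: grad f(x) + sum_i lambda_i a_i = (0, 0)
  -> stationarity OK
Primal feasibility (all g_i <= 0): FAILS
Dual feasibility (all lambda_i >= 0): OK
Complementary slackness (lambda_i * g_i(x) = 0 for all i): OK

Verdict: the first failing condition is primal_feasibility -> primal.

primal


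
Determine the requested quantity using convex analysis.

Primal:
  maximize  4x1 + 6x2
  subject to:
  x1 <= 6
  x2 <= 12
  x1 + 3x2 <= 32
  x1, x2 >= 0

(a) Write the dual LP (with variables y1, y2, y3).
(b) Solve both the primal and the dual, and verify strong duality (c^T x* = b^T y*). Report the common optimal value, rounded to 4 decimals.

The standard primal-dual pair for 'max c^T x s.t. A x <= b, x >= 0' is:
  Dual:  min b^T y  s.t.  A^T y >= c,  y >= 0.

So the dual LP is:
  minimize  6y1 + 12y2 + 32y3
  subject to:
    y1 + y3 >= 4
    y2 + 3y3 >= 6
    y1, y2, y3 >= 0

Solving the primal: x* = (6, 8.6667).
  primal value c^T x* = 76.
Solving the dual: y* = (2, 0, 2).
  dual value b^T y* = 76.
Strong duality: c^T x* = b^T y*. Confirmed.

76


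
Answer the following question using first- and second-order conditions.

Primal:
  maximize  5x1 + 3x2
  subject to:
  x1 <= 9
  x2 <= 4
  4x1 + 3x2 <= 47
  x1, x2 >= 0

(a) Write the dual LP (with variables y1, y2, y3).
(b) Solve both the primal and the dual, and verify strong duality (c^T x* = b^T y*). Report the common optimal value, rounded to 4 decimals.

The standard primal-dual pair for 'max c^T x s.t. A x <= b, x >= 0' is:
  Dual:  min b^T y  s.t.  A^T y >= c,  y >= 0.

So the dual LP is:
  minimize  9y1 + 4y2 + 47y3
  subject to:
    y1 + 4y3 >= 5
    y2 + 3y3 >= 3
    y1, y2, y3 >= 0

Solving the primal: x* = (9, 3.6667).
  primal value c^T x* = 56.
Solving the dual: y* = (1, 0, 1).
  dual value b^T y* = 56.
Strong duality: c^T x* = b^T y*. Confirmed.

56


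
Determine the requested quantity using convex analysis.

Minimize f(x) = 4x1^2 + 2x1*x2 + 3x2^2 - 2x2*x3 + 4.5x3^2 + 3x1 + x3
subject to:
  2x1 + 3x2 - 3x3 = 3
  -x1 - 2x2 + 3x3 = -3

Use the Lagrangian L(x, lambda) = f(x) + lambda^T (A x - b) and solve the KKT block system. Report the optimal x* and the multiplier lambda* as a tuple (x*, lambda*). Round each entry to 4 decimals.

Form the Lagrangian:
  L(x, lambda) = (1/2) x^T Q x + c^T x + lambda^T (A x - b)
Stationarity (grad_x L = 0): Q x + c + A^T lambda = 0.
Primal feasibility: A x = b.

This gives the KKT block system:
  [ Q   A^T ] [ x     ]   [-c ]
  [ A    0  ] [ lambda ] = [ b ]

Solving the linear system:
  x*      = (-0.3793, 0.3793, -0.8736)
  lambda* = (1.8161, 4.3563)
  f(x*)   = 2.8046

x* = (-0.3793, 0.3793, -0.8736), lambda* = (1.8161, 4.3563)


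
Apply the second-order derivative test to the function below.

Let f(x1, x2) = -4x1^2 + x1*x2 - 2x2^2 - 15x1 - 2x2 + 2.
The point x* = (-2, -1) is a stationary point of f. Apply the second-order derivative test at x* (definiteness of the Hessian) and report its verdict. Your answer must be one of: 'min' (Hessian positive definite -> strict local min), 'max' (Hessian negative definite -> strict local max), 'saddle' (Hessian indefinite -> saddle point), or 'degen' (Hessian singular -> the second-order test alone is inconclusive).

Compute the Hessian H = grad^2 f:
  H = [[-8, 1], [1, -4]]
Verify stationarity: grad f(x*) = H x* + g = (0, 0).
Eigenvalues of H: -8.2361, -3.7639.
Both eigenvalues < 0, so H is negative definite -> x* is a strict local max.

max


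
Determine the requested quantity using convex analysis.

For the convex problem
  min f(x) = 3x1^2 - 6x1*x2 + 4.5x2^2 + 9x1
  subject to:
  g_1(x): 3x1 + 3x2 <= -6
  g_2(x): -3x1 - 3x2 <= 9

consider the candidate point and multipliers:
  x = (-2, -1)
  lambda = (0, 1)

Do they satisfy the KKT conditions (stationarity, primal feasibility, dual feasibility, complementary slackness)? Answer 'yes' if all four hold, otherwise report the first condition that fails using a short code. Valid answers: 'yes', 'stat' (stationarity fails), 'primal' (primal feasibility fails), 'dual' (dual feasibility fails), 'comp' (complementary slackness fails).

Gradient of f: grad f(x) = Q x + c = (3, 3)
Constraint values g_i(x) = a_i^T x - b_i:
  g_1((-2, -1)) = -3
  g_2((-2, -1)) = 0
Stationarity residual: grad f(x) + sum_i lambda_i a_i = (0, 0)
  -> stationarity OK
Primal feasibility (all g_i <= 0): OK
Dual feasibility (all lambda_i >= 0): OK
Complementary slackness (lambda_i * g_i(x) = 0 for all i): OK

Verdict: yes, KKT holds.

yes


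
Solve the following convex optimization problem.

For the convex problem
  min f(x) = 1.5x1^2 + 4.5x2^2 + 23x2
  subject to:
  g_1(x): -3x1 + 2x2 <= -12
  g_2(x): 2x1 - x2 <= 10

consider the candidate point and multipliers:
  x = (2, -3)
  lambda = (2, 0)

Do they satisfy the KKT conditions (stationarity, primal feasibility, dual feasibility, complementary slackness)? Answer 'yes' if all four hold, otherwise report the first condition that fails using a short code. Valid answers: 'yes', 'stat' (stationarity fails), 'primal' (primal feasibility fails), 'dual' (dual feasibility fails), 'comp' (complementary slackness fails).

Gradient of f: grad f(x) = Q x + c = (6, -4)
Constraint values g_i(x) = a_i^T x - b_i:
  g_1((2, -3)) = 0
  g_2((2, -3)) = -3
Stationarity residual: grad f(x) + sum_i lambda_i a_i = (0, 0)
  -> stationarity OK
Primal feasibility (all g_i <= 0): OK
Dual feasibility (all lambda_i >= 0): OK
Complementary slackness (lambda_i * g_i(x) = 0 for all i): OK

Verdict: yes, KKT holds.

yes


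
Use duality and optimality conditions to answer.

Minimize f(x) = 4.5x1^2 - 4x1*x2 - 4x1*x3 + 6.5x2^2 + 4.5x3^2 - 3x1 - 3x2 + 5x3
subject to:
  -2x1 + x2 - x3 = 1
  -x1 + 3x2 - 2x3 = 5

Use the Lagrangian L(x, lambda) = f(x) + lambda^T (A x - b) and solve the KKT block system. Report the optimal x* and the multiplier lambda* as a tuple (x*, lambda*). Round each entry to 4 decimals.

Form the Lagrangian:
  L(x, lambda) = (1/2) x^T Q x + c^T x + lambda^T (A x - b)
Stationarity (grad_x L = 0): Q x + c + A^T lambda = 0.
Primal feasibility: A x = b.

This gives the KKT block system:
  [ Q   A^T ] [ x     ]   [-c ]
  [ A    0  ] [ lambda ] = [ b ]

Solving the linear system:
  x*      = (0.5928, 1.2217, -0.9639)
  lambda* = (2.8843, -4.4651)
  f(x*)   = 4.5892

x* = (0.5928, 1.2217, -0.9639), lambda* = (2.8843, -4.4651)


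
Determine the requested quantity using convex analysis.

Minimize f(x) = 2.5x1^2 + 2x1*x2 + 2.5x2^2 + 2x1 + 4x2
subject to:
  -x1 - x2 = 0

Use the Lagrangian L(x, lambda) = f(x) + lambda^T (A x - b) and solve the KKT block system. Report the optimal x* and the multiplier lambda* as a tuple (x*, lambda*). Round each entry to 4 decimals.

Form the Lagrangian:
  L(x, lambda) = (1/2) x^T Q x + c^T x + lambda^T (A x - b)
Stationarity (grad_x L = 0): Q x + c + A^T lambda = 0.
Primal feasibility: A x = b.

This gives the KKT block system:
  [ Q   A^T ] [ x     ]   [-c ]
  [ A    0  ] [ lambda ] = [ b ]

Solving the linear system:
  x*      = (0.3333, -0.3333)
  lambda* = (3)
  f(x*)   = -0.3333

x* = (0.3333, -0.3333), lambda* = (3)


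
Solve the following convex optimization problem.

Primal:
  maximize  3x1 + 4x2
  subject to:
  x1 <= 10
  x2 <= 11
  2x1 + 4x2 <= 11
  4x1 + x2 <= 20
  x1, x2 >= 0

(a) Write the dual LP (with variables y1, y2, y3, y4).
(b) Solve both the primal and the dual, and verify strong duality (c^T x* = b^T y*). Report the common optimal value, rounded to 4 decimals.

The standard primal-dual pair for 'max c^T x s.t. A x <= b, x >= 0' is:
  Dual:  min b^T y  s.t.  A^T y >= c,  y >= 0.

So the dual LP is:
  minimize  10y1 + 11y2 + 11y3 + 20y4
  subject to:
    y1 + 2y3 + 4y4 >= 3
    y2 + 4y3 + y4 >= 4
    y1, y2, y3, y4 >= 0

Solving the primal: x* = (4.9286, 0.2857).
  primal value c^T x* = 15.9286.
Solving the dual: y* = (0, 0, 0.9286, 0.2857).
  dual value b^T y* = 15.9286.
Strong duality: c^T x* = b^T y*. Confirmed.

15.9286


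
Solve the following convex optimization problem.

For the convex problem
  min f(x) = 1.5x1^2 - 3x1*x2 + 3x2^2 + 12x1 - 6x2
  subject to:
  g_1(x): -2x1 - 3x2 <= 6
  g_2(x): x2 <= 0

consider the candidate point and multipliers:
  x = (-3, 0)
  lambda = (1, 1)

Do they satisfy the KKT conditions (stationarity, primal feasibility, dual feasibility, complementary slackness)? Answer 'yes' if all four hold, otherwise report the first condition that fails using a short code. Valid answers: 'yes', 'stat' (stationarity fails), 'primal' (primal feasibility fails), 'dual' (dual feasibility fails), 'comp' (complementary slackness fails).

Gradient of f: grad f(x) = Q x + c = (3, 3)
Constraint values g_i(x) = a_i^T x - b_i:
  g_1((-3, 0)) = 0
  g_2((-3, 0)) = 0
Stationarity residual: grad f(x) + sum_i lambda_i a_i = (1, 1)
  -> stationarity FAILS
Primal feasibility (all g_i <= 0): OK
Dual feasibility (all lambda_i >= 0): OK
Complementary slackness (lambda_i * g_i(x) = 0 for all i): OK

Verdict: the first failing condition is stationarity -> stat.

stat


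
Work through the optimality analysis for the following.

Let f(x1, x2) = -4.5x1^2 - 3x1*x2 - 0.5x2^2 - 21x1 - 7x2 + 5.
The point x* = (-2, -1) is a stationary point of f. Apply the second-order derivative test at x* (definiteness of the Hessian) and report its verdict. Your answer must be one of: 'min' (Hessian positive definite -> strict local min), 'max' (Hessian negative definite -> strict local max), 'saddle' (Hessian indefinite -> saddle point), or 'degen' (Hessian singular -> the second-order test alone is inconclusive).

Compute the Hessian H = grad^2 f:
  H = [[-9, -3], [-3, -1]]
Verify stationarity: grad f(x*) = H x* + g = (0, 0).
Eigenvalues of H: -10, 0.
H has a zero eigenvalue (singular; negative semidefinite but not definite), so H is neither positive definite, negative definite, nor indefinite. The second-order test alone is inconclusive -> degen.
(Indeed, f is constant along the null direction of H through x*, so x* is not a strict local extremum.)

degen


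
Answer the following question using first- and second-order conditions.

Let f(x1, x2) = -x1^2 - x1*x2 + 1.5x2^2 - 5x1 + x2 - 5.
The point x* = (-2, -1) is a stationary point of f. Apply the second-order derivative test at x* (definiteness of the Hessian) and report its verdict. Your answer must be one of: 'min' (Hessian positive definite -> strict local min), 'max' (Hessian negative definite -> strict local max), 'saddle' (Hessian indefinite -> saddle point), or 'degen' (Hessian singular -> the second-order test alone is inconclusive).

Compute the Hessian H = grad^2 f:
  H = [[-2, -1], [-1, 3]]
Verify stationarity: grad f(x*) = H x* + g = (0, 0).
Eigenvalues of H: -2.1926, 3.1926.
Eigenvalues have mixed signs, so H is indefinite -> x* is a saddle point.

saddle


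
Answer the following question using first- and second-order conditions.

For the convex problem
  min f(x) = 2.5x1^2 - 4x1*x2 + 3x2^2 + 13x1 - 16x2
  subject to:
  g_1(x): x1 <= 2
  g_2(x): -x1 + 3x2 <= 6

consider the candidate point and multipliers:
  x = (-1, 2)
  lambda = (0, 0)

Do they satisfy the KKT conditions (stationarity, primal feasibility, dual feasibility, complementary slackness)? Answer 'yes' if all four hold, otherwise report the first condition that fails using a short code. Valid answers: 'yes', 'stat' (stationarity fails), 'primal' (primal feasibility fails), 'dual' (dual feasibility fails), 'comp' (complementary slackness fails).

Gradient of f: grad f(x) = Q x + c = (0, 0)
Constraint values g_i(x) = a_i^T x - b_i:
  g_1((-1, 2)) = -3
  g_2((-1, 2)) = 1
Stationarity residual: grad f(x) + sum_i lambda_i a_i = (0, 0)
  -> stationarity OK
Primal feasibility (all g_i <= 0): FAILS
Dual feasibility (all lambda_i >= 0): OK
Complementary slackness (lambda_i * g_i(x) = 0 for all i): OK

Verdict: the first failing condition is primal_feasibility -> primal.

primal


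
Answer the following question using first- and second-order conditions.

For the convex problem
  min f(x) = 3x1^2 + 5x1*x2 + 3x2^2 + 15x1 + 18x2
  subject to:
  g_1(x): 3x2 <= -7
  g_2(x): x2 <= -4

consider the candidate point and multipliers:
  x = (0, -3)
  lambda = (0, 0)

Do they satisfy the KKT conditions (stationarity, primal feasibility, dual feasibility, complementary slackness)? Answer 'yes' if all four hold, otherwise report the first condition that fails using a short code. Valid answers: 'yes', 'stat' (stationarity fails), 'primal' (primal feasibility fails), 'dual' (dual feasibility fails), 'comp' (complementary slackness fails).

Gradient of f: grad f(x) = Q x + c = (0, 0)
Constraint values g_i(x) = a_i^T x - b_i:
  g_1((0, -3)) = -2
  g_2((0, -3)) = 1
Stationarity residual: grad f(x) + sum_i lambda_i a_i = (0, 0)
  -> stationarity OK
Primal feasibility (all g_i <= 0): FAILS
Dual feasibility (all lambda_i >= 0): OK
Complementary slackness (lambda_i * g_i(x) = 0 for all i): OK

Verdict: the first failing condition is primal_feasibility -> primal.

primal


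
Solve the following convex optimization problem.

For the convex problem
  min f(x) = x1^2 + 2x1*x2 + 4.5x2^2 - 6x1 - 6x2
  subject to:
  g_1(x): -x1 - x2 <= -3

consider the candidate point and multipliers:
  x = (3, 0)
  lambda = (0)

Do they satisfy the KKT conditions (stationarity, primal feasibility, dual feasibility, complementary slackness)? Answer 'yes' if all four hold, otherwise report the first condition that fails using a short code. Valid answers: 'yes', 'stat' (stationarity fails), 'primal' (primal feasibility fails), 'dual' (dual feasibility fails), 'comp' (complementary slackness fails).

Gradient of f: grad f(x) = Q x + c = (0, 0)
Constraint values g_i(x) = a_i^T x - b_i:
  g_1((3, 0)) = 0
Stationarity residual: grad f(x) + sum_i lambda_i a_i = (0, 0)
  -> stationarity OK
Primal feasibility (all g_i <= 0): OK
Dual feasibility (all lambda_i >= 0): OK
Complementary slackness (lambda_i * g_i(x) = 0 for all i): OK

Verdict: yes, KKT holds.

yes


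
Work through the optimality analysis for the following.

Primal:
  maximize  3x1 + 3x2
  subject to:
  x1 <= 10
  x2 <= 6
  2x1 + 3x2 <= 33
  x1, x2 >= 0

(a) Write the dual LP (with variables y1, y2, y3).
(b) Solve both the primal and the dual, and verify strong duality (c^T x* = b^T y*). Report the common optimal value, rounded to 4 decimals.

The standard primal-dual pair for 'max c^T x s.t. A x <= b, x >= 0' is:
  Dual:  min b^T y  s.t.  A^T y >= c,  y >= 0.

So the dual LP is:
  minimize  10y1 + 6y2 + 33y3
  subject to:
    y1 + 2y3 >= 3
    y2 + 3y3 >= 3
    y1, y2, y3 >= 0

Solving the primal: x* = (10, 4.3333).
  primal value c^T x* = 43.
Solving the dual: y* = (1, 0, 1).
  dual value b^T y* = 43.
Strong duality: c^T x* = b^T y*. Confirmed.

43


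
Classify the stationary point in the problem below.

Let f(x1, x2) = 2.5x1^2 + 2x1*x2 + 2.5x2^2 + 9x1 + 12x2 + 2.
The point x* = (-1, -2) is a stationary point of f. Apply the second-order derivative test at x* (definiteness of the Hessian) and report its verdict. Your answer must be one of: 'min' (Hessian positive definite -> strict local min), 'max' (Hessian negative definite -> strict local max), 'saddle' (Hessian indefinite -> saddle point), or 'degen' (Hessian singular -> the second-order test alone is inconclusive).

Compute the Hessian H = grad^2 f:
  H = [[5, 2], [2, 5]]
Verify stationarity: grad f(x*) = H x* + g = (0, 0).
Eigenvalues of H: 3, 7.
Both eigenvalues > 0, so H is positive definite -> x* is a strict local min.

min


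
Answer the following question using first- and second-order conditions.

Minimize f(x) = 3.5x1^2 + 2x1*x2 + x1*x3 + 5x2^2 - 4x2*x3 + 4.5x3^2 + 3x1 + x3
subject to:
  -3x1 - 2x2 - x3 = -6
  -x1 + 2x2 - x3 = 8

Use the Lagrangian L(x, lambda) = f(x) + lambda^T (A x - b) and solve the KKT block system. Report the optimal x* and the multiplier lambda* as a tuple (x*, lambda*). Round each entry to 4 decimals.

Form the Lagrangian:
  L(x, lambda) = (1/2) x^T Q x + c^T x + lambda^T (A x - b)
Stationarity (grad_x L = 0): Q x + c + A^T lambda = 0.
Primal feasibility: A x = b.

This gives the KKT block system:
  [ Q   A^T ] [ x     ]   [-c ]
  [ A    0  ] [ lambda ] = [ b ]

Solving the linear system:
  x*      = (-1.0635, 4.0317, 1.127)
  lambda* = (5.3968, -11.4444)
  f(x*)   = 60.9365

x* = (-1.0635, 4.0317, 1.127), lambda* = (5.3968, -11.4444)


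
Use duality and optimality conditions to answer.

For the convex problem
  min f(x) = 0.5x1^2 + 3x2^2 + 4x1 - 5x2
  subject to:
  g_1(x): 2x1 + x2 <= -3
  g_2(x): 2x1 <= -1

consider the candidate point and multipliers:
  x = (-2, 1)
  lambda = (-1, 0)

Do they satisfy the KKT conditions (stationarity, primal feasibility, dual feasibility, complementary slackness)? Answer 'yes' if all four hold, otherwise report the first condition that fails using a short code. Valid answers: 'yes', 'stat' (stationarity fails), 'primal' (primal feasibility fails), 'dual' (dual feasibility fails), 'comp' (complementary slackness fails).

Gradient of f: grad f(x) = Q x + c = (2, 1)
Constraint values g_i(x) = a_i^T x - b_i:
  g_1((-2, 1)) = 0
  g_2((-2, 1)) = -3
Stationarity residual: grad f(x) + sum_i lambda_i a_i = (0, 0)
  -> stationarity OK
Primal feasibility (all g_i <= 0): OK
Dual feasibility (all lambda_i >= 0): FAILS
Complementary slackness (lambda_i * g_i(x) = 0 for all i): OK

Verdict: the first failing condition is dual_feasibility -> dual.

dual


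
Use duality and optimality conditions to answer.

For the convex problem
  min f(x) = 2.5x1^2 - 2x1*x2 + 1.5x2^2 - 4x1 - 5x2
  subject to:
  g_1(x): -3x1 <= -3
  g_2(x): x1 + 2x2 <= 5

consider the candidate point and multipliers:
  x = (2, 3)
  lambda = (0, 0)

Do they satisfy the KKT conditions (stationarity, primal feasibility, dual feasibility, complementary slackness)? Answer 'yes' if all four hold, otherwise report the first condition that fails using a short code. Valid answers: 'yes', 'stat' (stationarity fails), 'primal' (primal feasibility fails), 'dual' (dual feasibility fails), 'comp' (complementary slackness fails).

Gradient of f: grad f(x) = Q x + c = (0, 0)
Constraint values g_i(x) = a_i^T x - b_i:
  g_1((2, 3)) = -3
  g_2((2, 3)) = 3
Stationarity residual: grad f(x) + sum_i lambda_i a_i = (0, 0)
  -> stationarity OK
Primal feasibility (all g_i <= 0): FAILS
Dual feasibility (all lambda_i >= 0): OK
Complementary slackness (lambda_i * g_i(x) = 0 for all i): OK

Verdict: the first failing condition is primal_feasibility -> primal.

primal


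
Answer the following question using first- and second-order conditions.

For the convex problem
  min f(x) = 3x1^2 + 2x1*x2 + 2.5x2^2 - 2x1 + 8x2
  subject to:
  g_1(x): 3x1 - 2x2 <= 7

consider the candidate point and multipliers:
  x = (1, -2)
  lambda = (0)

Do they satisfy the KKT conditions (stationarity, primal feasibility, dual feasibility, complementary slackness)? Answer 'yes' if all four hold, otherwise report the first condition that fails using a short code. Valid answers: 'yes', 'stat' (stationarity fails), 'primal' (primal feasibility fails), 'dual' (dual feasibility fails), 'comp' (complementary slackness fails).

Gradient of f: grad f(x) = Q x + c = (0, 0)
Constraint values g_i(x) = a_i^T x - b_i:
  g_1((1, -2)) = 0
Stationarity residual: grad f(x) + sum_i lambda_i a_i = (0, 0)
  -> stationarity OK
Primal feasibility (all g_i <= 0): OK
Dual feasibility (all lambda_i >= 0): OK
Complementary slackness (lambda_i * g_i(x) = 0 for all i): OK

Verdict: yes, KKT holds.

yes


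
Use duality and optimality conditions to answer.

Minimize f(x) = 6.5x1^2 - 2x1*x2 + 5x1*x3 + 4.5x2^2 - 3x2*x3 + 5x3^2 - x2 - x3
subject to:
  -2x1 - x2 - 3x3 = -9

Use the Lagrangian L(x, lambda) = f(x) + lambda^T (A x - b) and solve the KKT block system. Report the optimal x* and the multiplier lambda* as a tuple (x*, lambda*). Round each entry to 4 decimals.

Form the Lagrangian:
  L(x, lambda) = (1/2) x^T Q x + c^T x + lambda^T (A x - b)
Stationarity (grad_x L = 0): Q x + c + A^T lambda = 0.
Primal feasibility: A x = b.

This gives the KKT block system:
  [ Q   A^T ] [ x     ]   [-c ]
  [ A    0  ] [ lambda ] = [ b ]

Solving the linear system:
  x*      = (0.3191, 1.6092, 2.2509)
  lambda* = (6.0922)
  f(x*)   = 25.4846

x* = (0.3191, 1.6092, 2.2509), lambda* = (6.0922)


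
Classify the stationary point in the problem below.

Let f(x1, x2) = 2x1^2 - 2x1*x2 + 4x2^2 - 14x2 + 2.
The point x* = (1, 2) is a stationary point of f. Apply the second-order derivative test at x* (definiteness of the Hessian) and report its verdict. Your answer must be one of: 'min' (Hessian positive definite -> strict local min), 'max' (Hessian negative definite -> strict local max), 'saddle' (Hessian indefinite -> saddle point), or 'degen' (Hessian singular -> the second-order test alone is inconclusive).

Compute the Hessian H = grad^2 f:
  H = [[4, -2], [-2, 8]]
Verify stationarity: grad f(x*) = H x* + g = (0, 0).
Eigenvalues of H: 3.1716, 8.8284.
Both eigenvalues > 0, so H is positive definite -> x* is a strict local min.

min


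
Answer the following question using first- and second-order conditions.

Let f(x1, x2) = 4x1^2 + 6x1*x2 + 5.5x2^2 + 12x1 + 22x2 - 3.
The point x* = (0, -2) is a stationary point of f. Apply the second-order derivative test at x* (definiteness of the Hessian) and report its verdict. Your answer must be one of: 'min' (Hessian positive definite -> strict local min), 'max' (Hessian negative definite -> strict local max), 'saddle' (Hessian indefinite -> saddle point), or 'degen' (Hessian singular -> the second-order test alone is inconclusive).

Compute the Hessian H = grad^2 f:
  H = [[8, 6], [6, 11]]
Verify stationarity: grad f(x*) = H x* + g = (0, 0).
Eigenvalues of H: 3.3153, 15.6847.
Both eigenvalues > 0, so H is positive definite -> x* is a strict local min.

min


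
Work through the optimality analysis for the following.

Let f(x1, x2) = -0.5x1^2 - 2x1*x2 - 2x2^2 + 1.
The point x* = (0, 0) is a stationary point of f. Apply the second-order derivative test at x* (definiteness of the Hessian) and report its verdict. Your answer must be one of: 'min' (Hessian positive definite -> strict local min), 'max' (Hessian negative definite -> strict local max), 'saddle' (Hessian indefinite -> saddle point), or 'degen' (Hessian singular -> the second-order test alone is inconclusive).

Compute the Hessian H = grad^2 f:
  H = [[-1, -2], [-2, -4]]
Verify stationarity: grad f(x*) = H x* + g = (0, 0).
Eigenvalues of H: -5, 0.
H has a zero eigenvalue (singular; negative semidefinite but not definite), so H is neither positive definite, negative definite, nor indefinite. The second-order test alone is inconclusive -> degen.
(Indeed, f is constant along the null direction of H through x*, so x* is not a strict local extremum.)

degen


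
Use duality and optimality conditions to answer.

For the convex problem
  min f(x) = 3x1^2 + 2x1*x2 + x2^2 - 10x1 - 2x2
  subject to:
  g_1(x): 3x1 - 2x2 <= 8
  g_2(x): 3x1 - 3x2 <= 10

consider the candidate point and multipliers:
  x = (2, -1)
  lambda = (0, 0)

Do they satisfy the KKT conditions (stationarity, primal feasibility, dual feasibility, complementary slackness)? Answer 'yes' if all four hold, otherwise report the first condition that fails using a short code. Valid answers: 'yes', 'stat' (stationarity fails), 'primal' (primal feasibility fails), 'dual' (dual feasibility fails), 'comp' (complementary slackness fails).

Gradient of f: grad f(x) = Q x + c = (0, 0)
Constraint values g_i(x) = a_i^T x - b_i:
  g_1((2, -1)) = 0
  g_2((2, -1)) = -1
Stationarity residual: grad f(x) + sum_i lambda_i a_i = (0, 0)
  -> stationarity OK
Primal feasibility (all g_i <= 0): OK
Dual feasibility (all lambda_i >= 0): OK
Complementary slackness (lambda_i * g_i(x) = 0 for all i): OK

Verdict: yes, KKT holds.

yes


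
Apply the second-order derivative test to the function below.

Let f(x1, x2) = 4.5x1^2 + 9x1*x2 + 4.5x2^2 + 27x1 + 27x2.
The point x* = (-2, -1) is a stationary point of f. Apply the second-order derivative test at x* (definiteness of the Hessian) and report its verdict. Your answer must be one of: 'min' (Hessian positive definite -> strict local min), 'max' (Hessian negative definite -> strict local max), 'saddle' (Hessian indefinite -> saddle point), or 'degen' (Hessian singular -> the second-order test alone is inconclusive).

Compute the Hessian H = grad^2 f:
  H = [[9, 9], [9, 9]]
Verify stationarity: grad f(x*) = H x* + g = (0, 0).
Eigenvalues of H: 0, 18.
H has a zero eigenvalue (singular; positive semidefinite but not definite), so H is neither positive definite, negative definite, nor indefinite. The second-order test alone is inconclusive -> degen.
(Indeed, f is constant along the null direction of H through x*, so x* is not a strict local extremum.)

degen


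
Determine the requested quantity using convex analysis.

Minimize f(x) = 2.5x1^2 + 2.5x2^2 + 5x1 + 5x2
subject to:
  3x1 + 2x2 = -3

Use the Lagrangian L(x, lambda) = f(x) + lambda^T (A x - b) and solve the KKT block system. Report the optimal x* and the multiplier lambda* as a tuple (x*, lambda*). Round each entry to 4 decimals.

Form the Lagrangian:
  L(x, lambda) = (1/2) x^T Q x + c^T x + lambda^T (A x - b)
Stationarity (grad_x L = 0): Q x + c + A^T lambda = 0.
Primal feasibility: A x = b.

This gives the KKT block system:
  [ Q   A^T ] [ x     ]   [-c ]
  [ A    0  ] [ lambda ] = [ b ]

Solving the linear system:
  x*      = (-0.5385, -0.6923)
  lambda* = (-0.7692)
  f(x*)   = -4.2308

x* = (-0.5385, -0.6923), lambda* = (-0.7692)


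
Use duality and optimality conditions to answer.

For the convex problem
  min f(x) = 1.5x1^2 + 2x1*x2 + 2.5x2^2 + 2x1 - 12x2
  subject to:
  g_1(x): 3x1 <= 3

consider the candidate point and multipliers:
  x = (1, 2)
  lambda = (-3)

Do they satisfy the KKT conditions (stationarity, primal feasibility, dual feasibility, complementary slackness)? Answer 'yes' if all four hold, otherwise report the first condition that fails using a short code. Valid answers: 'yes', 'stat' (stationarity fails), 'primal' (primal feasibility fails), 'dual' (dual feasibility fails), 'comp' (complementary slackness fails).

Gradient of f: grad f(x) = Q x + c = (9, 0)
Constraint values g_i(x) = a_i^T x - b_i:
  g_1((1, 2)) = 0
Stationarity residual: grad f(x) + sum_i lambda_i a_i = (0, 0)
  -> stationarity OK
Primal feasibility (all g_i <= 0): OK
Dual feasibility (all lambda_i >= 0): FAILS
Complementary slackness (lambda_i * g_i(x) = 0 for all i): OK

Verdict: the first failing condition is dual_feasibility -> dual.

dual


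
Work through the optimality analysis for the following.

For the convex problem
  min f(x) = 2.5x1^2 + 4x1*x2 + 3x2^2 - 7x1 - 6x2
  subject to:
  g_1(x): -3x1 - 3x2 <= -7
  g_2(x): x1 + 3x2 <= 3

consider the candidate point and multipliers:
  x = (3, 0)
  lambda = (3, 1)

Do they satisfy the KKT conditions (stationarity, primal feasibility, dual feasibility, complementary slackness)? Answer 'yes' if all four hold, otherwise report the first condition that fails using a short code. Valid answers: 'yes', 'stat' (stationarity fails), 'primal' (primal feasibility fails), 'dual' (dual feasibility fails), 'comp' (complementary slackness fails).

Gradient of f: grad f(x) = Q x + c = (8, 6)
Constraint values g_i(x) = a_i^T x - b_i:
  g_1((3, 0)) = -2
  g_2((3, 0)) = 0
Stationarity residual: grad f(x) + sum_i lambda_i a_i = (0, 0)
  -> stationarity OK
Primal feasibility (all g_i <= 0): OK
Dual feasibility (all lambda_i >= 0): OK
Complementary slackness (lambda_i * g_i(x) = 0 for all i): FAILS

Verdict: the first failing condition is complementary_slackness -> comp.

comp


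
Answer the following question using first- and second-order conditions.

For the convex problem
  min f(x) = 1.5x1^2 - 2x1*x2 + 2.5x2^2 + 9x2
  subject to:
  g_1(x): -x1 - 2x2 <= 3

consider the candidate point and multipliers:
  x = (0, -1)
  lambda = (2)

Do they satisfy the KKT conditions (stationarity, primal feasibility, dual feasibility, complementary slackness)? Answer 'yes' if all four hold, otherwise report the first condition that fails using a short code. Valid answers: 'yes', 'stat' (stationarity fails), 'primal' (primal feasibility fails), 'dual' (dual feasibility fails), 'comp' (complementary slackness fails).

Gradient of f: grad f(x) = Q x + c = (2, 4)
Constraint values g_i(x) = a_i^T x - b_i:
  g_1((0, -1)) = -1
Stationarity residual: grad f(x) + sum_i lambda_i a_i = (0, 0)
  -> stationarity OK
Primal feasibility (all g_i <= 0): OK
Dual feasibility (all lambda_i >= 0): OK
Complementary slackness (lambda_i * g_i(x) = 0 for all i): FAILS

Verdict: the first failing condition is complementary_slackness -> comp.

comp


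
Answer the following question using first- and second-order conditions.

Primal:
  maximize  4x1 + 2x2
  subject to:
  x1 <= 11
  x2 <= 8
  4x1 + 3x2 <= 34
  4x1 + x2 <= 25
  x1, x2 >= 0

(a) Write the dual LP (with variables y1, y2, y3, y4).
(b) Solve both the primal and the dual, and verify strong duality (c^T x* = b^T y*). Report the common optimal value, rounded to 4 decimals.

The standard primal-dual pair for 'max c^T x s.t. A x <= b, x >= 0' is:
  Dual:  min b^T y  s.t.  A^T y >= c,  y >= 0.

So the dual LP is:
  minimize  11y1 + 8y2 + 34y3 + 25y4
  subject to:
    y1 + 4y3 + 4y4 >= 4
    y2 + 3y3 + y4 >= 2
    y1, y2, y3, y4 >= 0

Solving the primal: x* = (5.125, 4.5).
  primal value c^T x* = 29.5.
Solving the dual: y* = (0, 0, 0.5, 0.5).
  dual value b^T y* = 29.5.
Strong duality: c^T x* = b^T y*. Confirmed.

29.5


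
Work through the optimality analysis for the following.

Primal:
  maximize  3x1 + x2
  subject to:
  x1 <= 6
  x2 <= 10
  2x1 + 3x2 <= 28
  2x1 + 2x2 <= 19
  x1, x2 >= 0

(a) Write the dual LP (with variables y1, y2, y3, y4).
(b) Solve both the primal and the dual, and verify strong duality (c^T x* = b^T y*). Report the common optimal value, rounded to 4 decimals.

The standard primal-dual pair for 'max c^T x s.t. A x <= b, x >= 0' is:
  Dual:  min b^T y  s.t.  A^T y >= c,  y >= 0.

So the dual LP is:
  minimize  6y1 + 10y2 + 28y3 + 19y4
  subject to:
    y1 + 2y3 + 2y4 >= 3
    y2 + 3y3 + 2y4 >= 1
    y1, y2, y3, y4 >= 0

Solving the primal: x* = (6, 3.5).
  primal value c^T x* = 21.5.
Solving the dual: y* = (2, 0, 0, 0.5).
  dual value b^T y* = 21.5.
Strong duality: c^T x* = b^T y*. Confirmed.

21.5
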